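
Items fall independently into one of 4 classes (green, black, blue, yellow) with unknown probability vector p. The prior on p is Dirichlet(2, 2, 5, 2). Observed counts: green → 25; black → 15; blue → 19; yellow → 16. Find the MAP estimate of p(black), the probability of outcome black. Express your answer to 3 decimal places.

The posterior is Dirichlet(αᵢ + nᵢ) = Dirichlet(27, 17, 24, 18).
For a Dirichlet(a₁,…,a_K) with all aᵢ > 1, the mode has j-th component (aⱼ − 1)/(Σaᵢ − K).
Here Σaᵢ = 86 and K = 4, so p(black) = (17 − 1)/(86 − 4) = 16/82 ≈ 0.195.

MAP estimate of p(black) = 0.195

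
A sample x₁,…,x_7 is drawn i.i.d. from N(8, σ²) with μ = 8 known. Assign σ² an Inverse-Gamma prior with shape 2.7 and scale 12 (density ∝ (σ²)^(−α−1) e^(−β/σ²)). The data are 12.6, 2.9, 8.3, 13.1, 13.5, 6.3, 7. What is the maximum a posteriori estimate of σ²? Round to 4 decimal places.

Sum of squared deviations about the known mean: SS = (12.6−8)² + (2.9−8)² + (8.3−8)² + (13.1−8)² + (13.5−8)² + (6.3−8)² + (7−8)² = 107.41.
The Normal likelihood contributes (σ²)^(−n/2) exp(−SS/(2σ²)), so the posterior is Inverse-Gamma(α + n/2, β + SS/2) = Inverse-Gamma(6.2, 65.705).
The mode of Inverse-Gamma(a, b) is b/(a+1) = 65.705/7.2 ≈ 9.1257.

σ̂²_MAP = 9.1257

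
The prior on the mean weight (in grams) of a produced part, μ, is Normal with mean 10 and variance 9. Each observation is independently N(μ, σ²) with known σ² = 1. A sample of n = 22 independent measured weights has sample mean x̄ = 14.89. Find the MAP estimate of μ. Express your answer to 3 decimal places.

n = 22, x̄ = 14.89.
For a Normal prior and Normal likelihood with known variance, the posterior is Normal; its mode equals its mean, the precision-weighted average.
Prior precision 1/σ₀² = 1/9; data precision n/σ² = 22/1 = 22.
μ̂ = ((1/9)·10 + 22·14.89) / (1/9 + 22) = (147911/450)/(199/9) = 147911/9950 ≈ 14.865.

μ̂_MAP = 14.865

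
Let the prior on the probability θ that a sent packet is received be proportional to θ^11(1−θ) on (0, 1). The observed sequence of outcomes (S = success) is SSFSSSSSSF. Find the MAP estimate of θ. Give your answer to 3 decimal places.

θ̂_MAP = 0.864

The prior density ∝ θ^11(1−θ)^1 is the kernel of Beta(12, 2).
Data: 8 successes in 10 trials (from the sequence). The binomial likelihood contributes θ^8(1−θ)^2, so the posterior is Beta(12+8, 2+2) = Beta(20, 4).
For Beta(a, b) with a, b > 1 the mode is (a−1)/(a+b−2) = 19/22 ≈ 0.864.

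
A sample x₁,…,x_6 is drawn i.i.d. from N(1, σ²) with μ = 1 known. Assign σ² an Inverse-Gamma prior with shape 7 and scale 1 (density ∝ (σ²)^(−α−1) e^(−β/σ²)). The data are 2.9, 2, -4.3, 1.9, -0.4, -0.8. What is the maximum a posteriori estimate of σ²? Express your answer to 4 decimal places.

σ̂²_MAP = 1.8505

Sum of squared deviations about the known mean: SS = (2.9−1)² + (2−1)² + (-4.3−1)² + (1.9−1)² + (-0.4−1)² + (-0.8−1)² = 38.71.
The Normal likelihood contributes (σ²)^(−n/2) exp(−SS/(2σ²)), so the posterior is Inverse-Gamma(α + n/2, β + SS/2) = Inverse-Gamma(10, 20.355).
The mode of Inverse-Gamma(a, b) is b/(a+1) = 20.355/11 ≈ 1.8505.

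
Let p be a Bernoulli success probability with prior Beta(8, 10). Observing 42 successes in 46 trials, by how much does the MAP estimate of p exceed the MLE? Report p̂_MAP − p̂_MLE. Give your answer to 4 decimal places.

MAP − MLE = -0.1227

Posterior is Beta(50, 14); MAP = (50−1)/(64−2) = 49/62 ≈ 0.79032.
MLE ignores the prior: p̂_MLE = k/n = 42/46 ≈ 0.91304.
Difference = 49/62 − 42/46 = -175/1426 ≈ -0.1227.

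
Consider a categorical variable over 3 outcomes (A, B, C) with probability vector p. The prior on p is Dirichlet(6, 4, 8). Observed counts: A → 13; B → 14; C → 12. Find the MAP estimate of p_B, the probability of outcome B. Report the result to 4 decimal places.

MAP estimate of p_B = 0.3148

The posterior is Dirichlet(αᵢ + nᵢ) = Dirichlet(19, 18, 20).
For a Dirichlet(a₁,…,a_K) with all aᵢ > 1, the mode has j-th component (aⱼ − 1)/(Σaᵢ − K).
Here Σaᵢ = 57 and K = 3, so p_B = (18 − 1)/(57 − 3) = 17/54 ≈ 0.3148.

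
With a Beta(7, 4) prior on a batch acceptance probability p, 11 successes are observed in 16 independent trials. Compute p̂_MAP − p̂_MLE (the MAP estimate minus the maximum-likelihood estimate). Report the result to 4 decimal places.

Posterior is Beta(18, 9); MAP = (18−1)/(27−2) = 17/25 ≈ 0.68000.
MLE ignores the prior: p̂_MLE = k/n = 11/16 ≈ 0.68750.
Difference = 17/25 − 11/16 = -3/400 ≈ -0.0075.

MAP − MLE = -0.0075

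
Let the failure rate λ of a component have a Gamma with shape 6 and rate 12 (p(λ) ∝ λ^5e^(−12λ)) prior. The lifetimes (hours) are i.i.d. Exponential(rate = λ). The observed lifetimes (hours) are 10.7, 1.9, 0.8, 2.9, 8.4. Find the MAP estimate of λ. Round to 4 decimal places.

The Exponential(rate=λ) likelihood is ∝ λ^n e^(−λΣtᵢ). Here n = 5 and Σtᵢ = 10.7 + 1.9 + 0.8 + 2.9 + 8.4 = 24.7.
Posterior ∝ λ^5e^(−12λ) · λ^5e^(−24.7λ) = λ^10e^(−36.7λ), i.e. Gamma(11, 36.7).
Mode = (a−1)/b = 10/36.7 ≈ 0.2725.

λ̂_MAP = 0.2725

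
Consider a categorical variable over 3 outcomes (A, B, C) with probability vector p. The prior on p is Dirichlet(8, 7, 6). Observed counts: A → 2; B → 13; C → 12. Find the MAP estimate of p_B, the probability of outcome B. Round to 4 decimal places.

MAP estimate of p_B = 0.4222

The posterior is Dirichlet(αᵢ + nᵢ) = Dirichlet(10, 20, 18).
For a Dirichlet(a₁,…,a_K) with all aᵢ > 1, the mode has j-th component (aⱼ − 1)/(Σaᵢ − K).
Here Σaᵢ = 48 and K = 3, so p_B = (20 − 1)/(48 − 3) = 19/45 ≈ 0.4222.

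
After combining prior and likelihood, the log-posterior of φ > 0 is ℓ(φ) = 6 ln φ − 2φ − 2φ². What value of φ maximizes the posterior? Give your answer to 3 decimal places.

ℓ'(φ) = 6/φ − 2 − 4φ. Setting this to zero and multiplying by φ: 4φ² + 2φ − 6 = 0.
φ = (−2 + √(2² + 4·4·6)) / (2·4) = (−2 + √100) / 8 = (−2 + 10)/8 = 1.
ℓ''(φ) = −6/φ² − 4 < 0, confirming a maximum.

φ̂_MAP = 1.000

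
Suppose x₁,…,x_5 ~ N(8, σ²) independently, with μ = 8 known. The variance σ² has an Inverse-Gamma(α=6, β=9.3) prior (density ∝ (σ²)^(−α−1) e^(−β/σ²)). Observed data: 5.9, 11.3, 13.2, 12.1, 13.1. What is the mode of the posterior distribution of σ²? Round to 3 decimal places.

σ̂²_MAP = 5.461

Sum of squared deviations about the known mean: SS = (5.9−8)² + (11.3−8)² + (13.2−8)² + (12.1−8)² + (13.1−8)² = 85.16.
The Normal likelihood contributes (σ²)^(−n/2) exp(−SS/(2σ²)), so the posterior is Inverse-Gamma(α + n/2, β + SS/2) = Inverse-Gamma(8.5, 51.88).
The mode of Inverse-Gamma(a, b) is b/(a+1) = 51.88/9.5 ≈ 5.461.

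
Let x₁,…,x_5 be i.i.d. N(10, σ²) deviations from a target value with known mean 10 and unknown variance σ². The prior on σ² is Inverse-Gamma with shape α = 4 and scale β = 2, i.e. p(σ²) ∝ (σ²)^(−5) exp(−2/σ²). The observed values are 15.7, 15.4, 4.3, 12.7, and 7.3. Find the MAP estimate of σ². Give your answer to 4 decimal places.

σ̂²_MAP = 7.5147

Sum of squared deviations about the known mean: SS = (15.7−10)² + (15.4−10)² + (4.3−10)² + (12.7−10)² + (7.3−10)² = 108.72.
The Normal likelihood contributes (σ²)^(−n/2) exp(−SS/(2σ²)), so the posterior is Inverse-Gamma(α + n/2, β + SS/2) = Inverse-Gamma(6.5, 56.36).
The mode of Inverse-Gamma(a, b) is b/(a+1) = 56.36/7.5 ≈ 7.5147.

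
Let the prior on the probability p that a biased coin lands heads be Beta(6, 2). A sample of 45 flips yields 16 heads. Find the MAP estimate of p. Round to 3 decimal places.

p̂_MAP = 0.412

Prior: Beta(6, 2).
Data: 16 successes in 45 trials. The binomial likelihood contributes p^16(1−p)^29, so the posterior is Beta(6+16, 2+29) = Beta(22, 31).
For Beta(a, b) with a, b > 1 the mode is (a−1)/(a+b−2) = 21/51 ≈ 0.412.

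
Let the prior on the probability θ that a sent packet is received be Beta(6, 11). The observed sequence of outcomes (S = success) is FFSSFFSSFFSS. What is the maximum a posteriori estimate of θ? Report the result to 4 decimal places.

Prior: Beta(6, 11).
Data: 6 successes in 12 trials (from the sequence). The binomial likelihood contributes θ^6(1−θ)^6, so the posterior is Beta(6+6, 11+6) = Beta(12, 17).
For Beta(a, b) with a, b > 1 the mode is (a−1)/(a+b−2) = 11/27 ≈ 0.4074.

θ̂_MAP = 0.4074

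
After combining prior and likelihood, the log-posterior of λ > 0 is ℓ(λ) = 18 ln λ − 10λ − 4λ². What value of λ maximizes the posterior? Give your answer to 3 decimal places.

ℓ'(λ) = 18/λ − 10 − 8λ. Setting this to zero and multiplying by λ: 8λ² + 10λ − 18 = 0.
λ = (−10 + √(10² + 4·8·18)) / (2·8) = (−10 + √676) / 16 = (−10 + 26)/16 = 1.
ℓ''(λ) = −18/λ² − 8 < 0, confirming a maximum.

λ̂_MAP = 1.000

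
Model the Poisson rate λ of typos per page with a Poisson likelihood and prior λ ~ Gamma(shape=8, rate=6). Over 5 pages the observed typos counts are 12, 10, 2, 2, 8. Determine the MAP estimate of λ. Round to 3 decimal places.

Σxᵢ = 12+10+2+2+8 = 34, with n = 5.
Posterior ∝ λ^7e^(−6λ) · λ^34e^(−5λ) = λ^41e^(−11λ), i.e. Gamma(shape=42, rate=11).
The mode of a Gamma(a, b) with a ≥ 1 (shape–rate) is (a−1)/b = 41/11 ≈ 3.727.

λ̂_MAP = 3.727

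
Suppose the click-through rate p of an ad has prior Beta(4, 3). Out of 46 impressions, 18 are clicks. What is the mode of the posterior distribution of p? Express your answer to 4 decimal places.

p̂_MAP = 0.4118

Prior: Beta(4, 3).
Data: 18 successes in 46 trials. The binomial likelihood contributes p^18(1−p)^28, so the posterior is Beta(4+18, 3+28) = Beta(22, 31).
For Beta(a, b) with a, b > 1 the mode is (a−1)/(a+b−2) = 21/51 ≈ 0.4118.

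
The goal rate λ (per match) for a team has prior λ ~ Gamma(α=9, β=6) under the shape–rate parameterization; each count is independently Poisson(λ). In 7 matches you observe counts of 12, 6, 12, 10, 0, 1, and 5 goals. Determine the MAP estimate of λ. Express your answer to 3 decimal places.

λ̂_MAP = 4.154

Σxᵢ = 12+6+12+10+0+1+5 = 46, with n = 7.
Posterior ∝ λ^8e^(−6λ) · λ^46e^(−7λ) = λ^54e^(−13λ), i.e. Gamma(shape=55, rate=13).
The mode of a Gamma(a, b) with a ≥ 1 (shape–rate) is (a−1)/b = 54/13 ≈ 4.154.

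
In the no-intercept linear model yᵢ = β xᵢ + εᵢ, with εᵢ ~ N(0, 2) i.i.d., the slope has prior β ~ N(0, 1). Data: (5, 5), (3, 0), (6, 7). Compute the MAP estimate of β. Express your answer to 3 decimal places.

log p(β | y) = −Σ(yᵢ − βxᵢ)²/(2·2) − β²/(2·1) + const.
Setting the derivative to zero: Σxᵢ(yᵢ − βxᵢ)/2 − β/1 = 0, so β = Σxᵢyᵢ / (Σxᵢ² + σ²/τ²).
Σxᵢyᵢ = 5·5 + 3·0 + 6·7 = 67; Σxᵢ² = 70; σ²/τ² = 2.
β̂_MAP = 67 / (70 + 2) = 67/72 ≈ 0.931.

β̂_MAP = 0.931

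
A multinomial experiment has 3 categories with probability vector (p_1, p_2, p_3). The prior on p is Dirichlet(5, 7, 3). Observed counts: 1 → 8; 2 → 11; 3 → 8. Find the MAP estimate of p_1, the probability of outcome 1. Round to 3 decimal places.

MAP estimate: 0.308

The posterior is Dirichlet(αᵢ + nᵢ) = Dirichlet(13, 18, 11).
For a Dirichlet(a₁,…,a_K) with all aᵢ > 1, the mode has j-th component (aⱼ − 1)/(Σaᵢ − K).
Here Σaᵢ = 42 and K = 3, so p_1 = (13 − 1)/(42 − 3) = 12/39 ≈ 0.308.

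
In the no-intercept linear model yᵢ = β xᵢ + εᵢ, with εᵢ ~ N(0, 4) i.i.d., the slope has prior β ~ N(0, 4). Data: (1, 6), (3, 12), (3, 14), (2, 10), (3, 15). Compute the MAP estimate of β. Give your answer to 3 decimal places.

β̂_MAP = 4.515

log p(β | y) = −Σ(yᵢ − βxᵢ)²/(2·4) − β²/(2·4) + const.
Setting the derivative to zero: Σxᵢ(yᵢ − βxᵢ)/4 − β/4 = 0, so β = Σxᵢyᵢ / (Σxᵢ² + σ²/τ²).
Σxᵢyᵢ = 1·6 + 3·12 + 3·14 + 2·10 + 3·15 = 149; Σxᵢ² = 32; σ²/τ² = 1.
β̂_MAP = 149 / (32 + 1) = 149/33 ≈ 4.515.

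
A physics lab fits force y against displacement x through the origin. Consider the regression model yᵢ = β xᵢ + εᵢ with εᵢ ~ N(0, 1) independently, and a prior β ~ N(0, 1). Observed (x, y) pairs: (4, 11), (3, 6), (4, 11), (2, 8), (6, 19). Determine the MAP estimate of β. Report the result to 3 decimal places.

β̂_MAP = 2.878

log p(β | y) = −Σ(yᵢ − βxᵢ)²/(2·1) − β²/(2·1) + const.
Setting the derivative to zero: Σxᵢ(yᵢ − βxᵢ)/1 − β/1 = 0, so β = Σxᵢyᵢ / (Σxᵢ² + σ²/τ²).
Σxᵢyᵢ = 4·11 + 3·6 + 4·11 + 2·8 + 6·19 = 236; Σxᵢ² = 81; σ²/τ² = 1.
β̂_MAP = 236 / (81 + 1) = 236/82 ≈ 2.878.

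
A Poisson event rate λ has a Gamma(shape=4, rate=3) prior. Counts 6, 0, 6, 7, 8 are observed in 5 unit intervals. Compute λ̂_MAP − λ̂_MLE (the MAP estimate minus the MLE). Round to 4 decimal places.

MAP − MLE = -1.6500

Σxᵢ = 27. Posterior is Gamma(31, 8); MAP = (31−1)/8 = 30/8 ≈ 3.75000.
MLE = x̄ = 27/5 ≈ 5.40000.
Difference = 30/8 − 27/5 = -33/20 ≈ -1.6500.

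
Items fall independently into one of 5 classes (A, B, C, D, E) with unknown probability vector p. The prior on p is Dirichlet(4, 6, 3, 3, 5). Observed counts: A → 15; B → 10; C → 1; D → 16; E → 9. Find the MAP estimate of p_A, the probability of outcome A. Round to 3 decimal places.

MAP estimate of p_A = 0.269

The posterior is Dirichlet(αᵢ + nᵢ) = Dirichlet(19, 16, 4, 19, 14).
For a Dirichlet(a₁,…,a_K) with all aᵢ > 1, the mode has j-th component (aⱼ − 1)/(Σaᵢ − K).
Here Σaᵢ = 72 and K = 5, so p_A = (19 − 1)/(72 − 5) = 18/67 ≈ 0.269.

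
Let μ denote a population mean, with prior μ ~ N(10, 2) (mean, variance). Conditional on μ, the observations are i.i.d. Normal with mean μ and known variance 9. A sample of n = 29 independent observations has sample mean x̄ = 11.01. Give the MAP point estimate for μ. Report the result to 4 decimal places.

μ̂_MAP = 10.8743

n = 29, x̄ = 11.01.
For a Normal prior and Normal likelihood with known variance, the posterior is Normal; its mode equals its mean, the precision-weighted average.
Prior precision 1/σ₀² = 1/2 = 0.5; data precision n/σ² = 29/9.
μ̂ = (0.5·10 + (29/9)·11.01) / (0.5 + 29/9) = (12143/300)/(67/18) = 36429/3350 ≈ 10.8743.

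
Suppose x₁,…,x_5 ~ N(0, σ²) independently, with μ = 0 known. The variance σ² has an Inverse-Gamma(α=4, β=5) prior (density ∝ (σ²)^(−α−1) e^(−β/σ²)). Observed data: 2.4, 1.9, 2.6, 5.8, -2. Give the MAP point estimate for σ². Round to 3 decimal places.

σ̂²_MAP = 4.251

Sum of squared deviations about the known mean: SS = (2.4−0)² + (1.9−0)² + (2.6−0)² + (5.8−0)² + (-2−0)² = 53.77.
The Normal likelihood contributes (σ²)^(−n/2) exp(−SS/(2σ²)), so the posterior is Inverse-Gamma(α + n/2, β + SS/2) = Inverse-Gamma(6.5, 31.885).
The mode of Inverse-Gamma(a, b) is b/(a+1) = 31.885/7.5 ≈ 4.251.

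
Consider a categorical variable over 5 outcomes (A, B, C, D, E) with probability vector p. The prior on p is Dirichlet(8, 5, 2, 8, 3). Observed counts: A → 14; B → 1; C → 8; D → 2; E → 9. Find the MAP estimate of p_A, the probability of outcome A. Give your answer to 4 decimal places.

The posterior is Dirichlet(αᵢ + nᵢ) = Dirichlet(22, 6, 10, 10, 12).
For a Dirichlet(a₁,…,a_K) with all aᵢ > 1, the mode has j-th component (aⱼ − 1)/(Σaᵢ − K).
Here Σaᵢ = 60 and K = 5, so p_A = (22 − 1)/(60 − 5) = 21/55 ≈ 0.3818.

MAP estimate of p_A = 0.3818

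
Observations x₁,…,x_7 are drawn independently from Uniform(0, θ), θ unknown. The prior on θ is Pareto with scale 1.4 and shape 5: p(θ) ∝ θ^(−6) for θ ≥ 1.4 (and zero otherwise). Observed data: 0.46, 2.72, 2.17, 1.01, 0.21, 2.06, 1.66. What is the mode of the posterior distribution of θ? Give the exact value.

θ̂_MAP = 2.72

The Uniform(0, θ) likelihood is θ^(−n) for θ ≥ max(xᵢ), zero otherwise. Here max(xᵢ) = 2.72.
Posterior ∝ θ^(−6) · θ^(−7) = θ^(−13) on θ ≥ max(1.4, 2.72) = 2.72.
This density is strictly decreasing in θ, so the posterior mode lies at the lower boundary of the support.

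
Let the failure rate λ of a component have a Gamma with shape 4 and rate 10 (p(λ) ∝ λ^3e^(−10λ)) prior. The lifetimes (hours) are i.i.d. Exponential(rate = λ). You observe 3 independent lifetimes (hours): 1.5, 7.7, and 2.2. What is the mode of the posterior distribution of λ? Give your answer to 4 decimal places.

The Exponential(rate=λ) likelihood is ∝ λ^n e^(−λΣtᵢ). Here n = 3 and Σtᵢ = 1.5 + 7.7 + 2.2 = 11.4.
Posterior ∝ λ^3e^(−10λ) · λ^3e^(−11.4λ) = λ^6e^(−21.4λ), i.e. Gamma(7, 21.4).
Mode = (a−1)/b = 6/21.4 ≈ 0.2804.

λ̂_MAP = 0.2804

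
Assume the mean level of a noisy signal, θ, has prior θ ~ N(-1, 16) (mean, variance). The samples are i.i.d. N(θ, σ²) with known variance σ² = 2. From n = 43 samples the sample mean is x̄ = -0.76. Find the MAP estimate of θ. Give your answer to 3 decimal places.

θ̂_MAP = -0.761

n = 43, x̄ = -0.76.
For a Normal prior and Normal likelihood with known variance, the posterior is Normal; its mode equals its mean, the precision-weighted average.
Prior precision 1/σ₀² = 1/16 = 0.0625; data precision n/σ² = 43/2 = 21.5.
θ̂ = (0.0625·(-1) + 21.5·(-0.76)) / (0.0625 + 21.5) = (-16.4025)/21.5625 = -2187/2875 ≈ -0.761.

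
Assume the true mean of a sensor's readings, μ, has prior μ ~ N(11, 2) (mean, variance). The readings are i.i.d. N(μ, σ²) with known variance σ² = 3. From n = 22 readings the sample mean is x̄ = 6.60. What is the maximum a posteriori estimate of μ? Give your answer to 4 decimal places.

μ̂_MAP = 6.8809

n = 22, x̄ = 6.60.
For a Normal prior and Normal likelihood with known variance, the posterior is Normal; its mode equals its mean, the precision-weighted average.
Prior precision 1/σ₀² = 1/2 = 0.5; data precision n/σ² = 22/3.
μ̂ = (0.5·11 + (22/3)·6.6) / (0.5 + 22/3) = 53.9/(47/6) = 1617/235 ≈ 6.8809.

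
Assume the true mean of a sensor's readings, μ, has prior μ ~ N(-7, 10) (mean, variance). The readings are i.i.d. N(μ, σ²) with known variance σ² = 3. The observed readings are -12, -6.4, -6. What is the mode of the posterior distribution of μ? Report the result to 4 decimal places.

n = 3; x̄ = ((-12) + (-6.4) + (-6))/3 = -24.4/3 = -122/15 ≈ -8.1333.
For a Normal prior and Normal likelihood with known variance, the posterior is Normal; its mode equals its mean, the precision-weighted average.
Prior precision 1/σ₀² = 1/10 = 0.1; data precision n/σ² = 3/3 = 1.
μ̂ = (0.1·(-7) + 1·(-122/15)) / (0.1 + 1) = (-53/6)/1.1 = -265/33 ≈ -8.0303.

μ̂_MAP = -8.0303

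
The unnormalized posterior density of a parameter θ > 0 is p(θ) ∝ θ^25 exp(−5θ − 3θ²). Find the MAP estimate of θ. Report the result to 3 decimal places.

θ̂_MAP = 1.667

ℓ'(θ) = 25/θ − 5 − 6θ. Setting this to zero and multiplying by θ: 6θ² + 5θ − 25 = 0.
θ = (−5 + √(5² + 4·6·25)) / (2·6) = (−5 + √625) / 12 = (−5 + 25)/12 = 5/3.
ℓ''(θ) = −25/θ² − 6 < 0, confirming a maximum.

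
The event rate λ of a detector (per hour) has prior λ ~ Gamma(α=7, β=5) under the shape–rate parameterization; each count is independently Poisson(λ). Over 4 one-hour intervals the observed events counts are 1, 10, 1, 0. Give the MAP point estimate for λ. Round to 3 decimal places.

λ̂_MAP = 2.000

Σxᵢ = 1+10+1+0 = 12, with n = 4.
Posterior ∝ λ^6e^(−5λ) · λ^12e^(−4λ) = λ^18e^(−9λ), i.e. Gamma(shape=19, rate=9).
The mode of a Gamma(a, b) with a ≥ 1 (shape–rate) is (a−1)/b = 18/9 ≈ 2.000.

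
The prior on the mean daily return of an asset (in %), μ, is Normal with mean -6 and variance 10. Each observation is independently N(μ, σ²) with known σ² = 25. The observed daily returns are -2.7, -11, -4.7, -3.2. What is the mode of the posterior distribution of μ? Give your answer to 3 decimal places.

n = 4; x̄ = ((-2.7) + (-11) + (-4.7) + (-3.2))/4 = -21.6/4 = -5.4.
For a Normal prior and Normal likelihood with known variance, the posterior is Normal; its mode equals its mean, the precision-weighted average.
Prior precision 1/σ₀² = 1/10 = 0.1; data precision n/σ² = 4/25 = 0.16.
μ̂ = (0.1·(-6) + 0.16·(-5.4)) / (0.1 + 0.16) = (-1.464)/0.26 = -366/65 ≈ -5.631.

μ̂_MAP = -5.631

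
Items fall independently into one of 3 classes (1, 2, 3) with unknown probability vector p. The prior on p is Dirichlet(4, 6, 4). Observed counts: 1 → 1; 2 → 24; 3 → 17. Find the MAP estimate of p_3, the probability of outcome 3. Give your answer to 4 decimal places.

MAP estimate: 0.3774

The posterior is Dirichlet(αᵢ + nᵢ) = Dirichlet(5, 30, 21).
For a Dirichlet(a₁,…,a_K) with all aᵢ > 1, the mode has j-th component (aⱼ − 1)/(Σaᵢ − K).
Here Σaᵢ = 56 and K = 3, so p_3 = (21 − 1)/(56 − 3) = 20/53 ≈ 0.3774.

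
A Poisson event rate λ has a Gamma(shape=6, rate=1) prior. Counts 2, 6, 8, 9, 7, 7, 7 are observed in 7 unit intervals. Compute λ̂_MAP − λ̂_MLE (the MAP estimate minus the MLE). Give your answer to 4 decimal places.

MAP − MLE = -0.1964

Σxᵢ = 46. Posterior is Gamma(52, 8); MAP = (52−1)/8 = 51/8 ≈ 6.37500.
MLE = x̄ = 46/7 ≈ 6.57143.
Difference = 51/8 − 46/7 = -11/56 ≈ -0.1964.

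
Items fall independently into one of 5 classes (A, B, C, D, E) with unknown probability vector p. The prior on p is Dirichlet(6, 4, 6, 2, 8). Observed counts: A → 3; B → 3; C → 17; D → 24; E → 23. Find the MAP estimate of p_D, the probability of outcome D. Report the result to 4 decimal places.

The posterior is Dirichlet(αᵢ + nᵢ) = Dirichlet(9, 7, 23, 26, 31).
For a Dirichlet(a₁,…,a_K) with all aᵢ > 1, the mode has j-th component (aⱼ − 1)/(Σaᵢ − K).
Here Σaᵢ = 96 and K = 5, so p_D = (26 − 1)/(96 − 5) = 25/91 ≈ 0.2747.

MAP estimate of p_D = 0.2747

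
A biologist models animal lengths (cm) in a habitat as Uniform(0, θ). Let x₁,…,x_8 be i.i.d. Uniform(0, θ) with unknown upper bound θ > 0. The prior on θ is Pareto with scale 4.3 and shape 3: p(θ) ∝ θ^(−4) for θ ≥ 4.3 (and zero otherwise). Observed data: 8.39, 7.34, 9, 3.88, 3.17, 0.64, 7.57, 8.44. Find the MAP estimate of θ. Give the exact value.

The Uniform(0, θ) likelihood is θ^(−n) for θ ≥ max(xᵢ), zero otherwise. Here max(xᵢ) = 9.
Posterior ∝ θ^(−4) · θ^(−8) = θ^(−12) on θ ≥ max(4.3, 9) = 9.
This density is strictly decreasing in θ, so the posterior mode lies at the lower boundary of the support.

θ̂_MAP = 9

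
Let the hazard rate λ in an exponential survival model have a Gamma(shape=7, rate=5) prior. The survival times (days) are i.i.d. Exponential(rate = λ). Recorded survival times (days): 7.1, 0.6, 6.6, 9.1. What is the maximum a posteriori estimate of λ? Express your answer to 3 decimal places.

The Exponential(rate=λ) likelihood is ∝ λ^n e^(−λΣtᵢ). Here n = 4 and Σtᵢ = 7.1 + 0.6 + 6.6 + 9.1 = 23.4.
Posterior ∝ λ^6e^(−5λ) · λ^4e^(−23.4λ) = λ^10e^(−28.4λ), i.e. Gamma(11, 28.4).
Mode = (a−1)/b = 10/28.4 ≈ 0.352.

λ̂_MAP = 0.352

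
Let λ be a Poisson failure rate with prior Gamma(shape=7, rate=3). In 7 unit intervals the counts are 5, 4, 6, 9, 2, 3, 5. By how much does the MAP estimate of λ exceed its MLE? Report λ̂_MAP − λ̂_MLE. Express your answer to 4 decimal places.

MAP − MLE = -0.8571

Σxᵢ = 34. Posterior is Gamma(41, 10); MAP = (41−1)/10 = 40/10 ≈ 4.00000.
MLE = x̄ = 34/7 ≈ 4.85714.
Difference = 40/10 − 34/7 = -6/7 ≈ -0.8571.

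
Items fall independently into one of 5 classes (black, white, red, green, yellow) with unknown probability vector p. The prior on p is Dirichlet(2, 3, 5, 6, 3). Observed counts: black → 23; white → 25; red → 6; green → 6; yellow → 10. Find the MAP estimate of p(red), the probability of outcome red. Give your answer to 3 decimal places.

MAP estimate of p(red) = 0.119

The posterior is Dirichlet(αᵢ + nᵢ) = Dirichlet(25, 28, 11, 12, 13).
For a Dirichlet(a₁,…,a_K) with all aᵢ > 1, the mode has j-th component (aⱼ − 1)/(Σaᵢ − K).
Here Σaᵢ = 89 and K = 5, so p(red) = (11 − 1)/(89 − 5) = 10/84 ≈ 0.119.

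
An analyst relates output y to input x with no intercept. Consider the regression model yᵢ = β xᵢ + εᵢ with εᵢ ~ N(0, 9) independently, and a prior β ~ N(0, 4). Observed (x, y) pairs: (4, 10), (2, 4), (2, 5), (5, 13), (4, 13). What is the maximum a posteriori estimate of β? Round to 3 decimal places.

β̂_MAP = 2.602

log p(β | y) = −Σ(yᵢ − βxᵢ)²/(2·9) − β²/(2·4) + const.
Setting the derivative to zero: Σxᵢ(yᵢ − βxᵢ)/9 − β/4 = 0, so β = Σxᵢyᵢ / (Σxᵢ² + σ²/τ²).
Σxᵢyᵢ = 4·10 + 2·4 + 2·5 + 5·13 + 4·13 = 175; Σxᵢ² = 65; σ²/τ² = 2.25.
β̂_MAP = 175 / (65 + 2.25) = 175/67.25 ≈ 2.602.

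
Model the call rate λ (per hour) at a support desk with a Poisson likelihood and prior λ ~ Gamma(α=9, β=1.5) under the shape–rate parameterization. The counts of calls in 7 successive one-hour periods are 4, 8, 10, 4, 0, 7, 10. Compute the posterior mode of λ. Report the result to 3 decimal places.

λ̂_MAP = 6.000

Σxᵢ = 4+8+10+4+0+7+10 = 43, with n = 7.
Posterior ∝ λ^8e^(−1.5λ) · λ^43e^(−7λ) = λ^51e^(−8.5λ), i.e. Gamma(shape=52, rate=8.5).
The mode of a Gamma(a, b) with a ≥ 1 (shape–rate) is (a−1)/b = 51/8.5 ≈ 6.000.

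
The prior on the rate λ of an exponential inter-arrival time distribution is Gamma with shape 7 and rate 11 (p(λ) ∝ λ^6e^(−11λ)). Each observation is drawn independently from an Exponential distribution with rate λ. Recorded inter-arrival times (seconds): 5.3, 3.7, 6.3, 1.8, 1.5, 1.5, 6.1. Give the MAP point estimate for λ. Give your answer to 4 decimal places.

The Exponential(rate=λ) likelihood is ∝ λ^n e^(−λΣtᵢ). Here n = 7 and Σtᵢ = 5.3 + 3.7 + 6.3 + 1.8 + 1.5 + 1.5 + 6.1 = 26.2.
Posterior ∝ λ^6e^(−11λ) · λ^7e^(−26.2λ) = λ^13e^(−37.2λ), i.e. Gamma(14, 37.2).
Mode = (a−1)/b = 13/37.2 ≈ 0.3495.

λ̂_MAP = 0.3495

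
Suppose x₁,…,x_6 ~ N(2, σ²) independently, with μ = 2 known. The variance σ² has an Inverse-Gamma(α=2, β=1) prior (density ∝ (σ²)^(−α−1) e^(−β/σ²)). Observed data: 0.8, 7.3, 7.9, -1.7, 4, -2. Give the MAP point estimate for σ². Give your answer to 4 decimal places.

σ̂²_MAP = 8.3358

Sum of squared deviations about the known mean: SS = (0.8−2)² + (7.3−2)² + (7.9−2)² + (-1.7−2)² + (4−2)² + (-2−2)² = 98.03.
The Normal likelihood contributes (σ²)^(−n/2) exp(−SS/(2σ²)), so the posterior is Inverse-Gamma(α + n/2, β + SS/2) = Inverse-Gamma(5, 50.015).
The mode of Inverse-Gamma(a, b) is b/(a+1) = 50.015/6 ≈ 8.3358.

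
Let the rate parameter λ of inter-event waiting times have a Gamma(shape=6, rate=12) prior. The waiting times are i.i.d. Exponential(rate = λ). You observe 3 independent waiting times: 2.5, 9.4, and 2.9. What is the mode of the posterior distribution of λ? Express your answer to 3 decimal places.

λ̂_MAP = 0.299

The Exponential(rate=λ) likelihood is ∝ λ^n e^(−λΣtᵢ). Here n = 3 and Σtᵢ = 2.5 + 9.4 + 2.9 = 14.8.
Posterior ∝ λ^5e^(−12λ) · λ^3e^(−14.8λ) = λ^8e^(−26.8λ), i.e. Gamma(9, 26.8).
Mode = (a−1)/b = 8/26.8 ≈ 0.299.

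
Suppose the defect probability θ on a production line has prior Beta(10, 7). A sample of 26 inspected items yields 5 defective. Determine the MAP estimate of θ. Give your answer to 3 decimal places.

Prior: Beta(10, 7).
Data: 5 successes in 26 trials. The binomial likelihood contributes θ^5(1−θ)^21, so the posterior is Beta(10+5, 7+21) = Beta(15, 28).
For Beta(a, b) with a, b > 1 the mode is (a−1)/(a+b−2) = 14/41 ≈ 0.341.

θ̂_MAP = 0.341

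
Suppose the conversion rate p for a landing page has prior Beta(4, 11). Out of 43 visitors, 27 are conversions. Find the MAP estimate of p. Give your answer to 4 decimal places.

p̂_MAP = 0.5357

Prior: Beta(4, 11).
Data: 27 successes in 43 trials. The binomial likelihood contributes p^27(1−p)^16, so the posterior is Beta(4+27, 11+16) = Beta(31, 27).
For Beta(a, b) with a, b > 1 the mode is (a−1)/(a+b−2) = 30/56 ≈ 0.5357.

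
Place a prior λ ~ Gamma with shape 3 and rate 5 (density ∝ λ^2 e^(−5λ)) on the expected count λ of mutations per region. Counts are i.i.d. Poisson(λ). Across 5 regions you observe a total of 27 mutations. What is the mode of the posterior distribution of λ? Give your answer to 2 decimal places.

λ̂_MAP = 2.90

Σxᵢ = 27, n = 5.
Posterior ∝ λ^2e^(−5λ) · λ^27e^(−5λ) = λ^29e^(−10λ), i.e. Gamma(shape=30, rate=10).
The mode of a Gamma(a, b) with a ≥ 1 (shape–rate) is (a−1)/b = 29/10 ≈ 2.90.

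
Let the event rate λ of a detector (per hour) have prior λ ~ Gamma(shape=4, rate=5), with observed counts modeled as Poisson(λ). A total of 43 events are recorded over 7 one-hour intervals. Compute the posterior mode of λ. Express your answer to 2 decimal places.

Σxᵢ = 43, n = 7.
Posterior ∝ λ^3e^(−5λ) · λ^43e^(−7λ) = λ^46e^(−12λ), i.e. Gamma(shape=47, rate=12).
The mode of a Gamma(a, b) with a ≥ 1 (shape–rate) is (a−1)/b = 46/12 ≈ 3.83.

λ̂_MAP = 3.83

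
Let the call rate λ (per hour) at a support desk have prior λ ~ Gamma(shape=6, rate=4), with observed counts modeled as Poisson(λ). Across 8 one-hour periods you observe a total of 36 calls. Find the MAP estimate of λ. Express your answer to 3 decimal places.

λ̂_MAP = 3.417

Σxᵢ = 36, n = 8.
Posterior ∝ λ^5e^(−4λ) · λ^36e^(−8λ) = λ^41e^(−12λ), i.e. Gamma(shape=42, rate=12).
The mode of a Gamma(a, b) with a ≥ 1 (shape–rate) is (a−1)/b = 41/12 ≈ 3.417.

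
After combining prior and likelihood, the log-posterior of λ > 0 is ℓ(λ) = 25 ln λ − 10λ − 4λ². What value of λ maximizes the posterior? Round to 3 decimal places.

λ̂_MAP = 1.250

ℓ'(λ) = 25/λ − 10 − 8λ. Setting this to zero and multiplying by λ: 8λ² + 10λ − 25 = 0.
λ = (−10 + √(10² + 4·8·25)) / (2·8) = (−10 + √900) / 16 = (−10 + 30)/16 = 5/4.
ℓ''(λ) = −25/λ² − 8 < 0, confirming a maximum.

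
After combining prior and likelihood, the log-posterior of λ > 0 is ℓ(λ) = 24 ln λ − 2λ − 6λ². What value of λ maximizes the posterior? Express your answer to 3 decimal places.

λ̂_MAP = 1.333

ℓ'(λ) = 24/λ − 2 − 12λ. Setting this to zero and multiplying by λ: 12λ² + 2λ − 24 = 0.
λ = (−2 + √(2² + 4·12·24)) / (2·12) = (−2 + √1156) / 24 = (−2 + 34)/24 = 4/3.
ℓ''(λ) = −24/λ² − 12 < 0, confirming a maximum.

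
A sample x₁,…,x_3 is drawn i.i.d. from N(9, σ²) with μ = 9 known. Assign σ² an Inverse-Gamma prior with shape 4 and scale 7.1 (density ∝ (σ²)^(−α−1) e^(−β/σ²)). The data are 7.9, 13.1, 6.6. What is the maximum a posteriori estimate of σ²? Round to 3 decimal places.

Sum of squared deviations about the known mean: SS = (7.9−9)² + (13.1−9)² + (6.6−9)² = 23.78.
The Normal likelihood contributes (σ²)^(−n/2) exp(−SS/(2σ²)), so the posterior is Inverse-Gamma(α + n/2, β + SS/2) = Inverse-Gamma(5.5, 18.99).
The mode of Inverse-Gamma(a, b) is b/(a+1) = 18.99/6.5 ≈ 2.922.

σ̂²_MAP = 2.922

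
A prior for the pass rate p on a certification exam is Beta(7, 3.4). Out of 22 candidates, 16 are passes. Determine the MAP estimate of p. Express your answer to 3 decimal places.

Prior: Beta(7, 3.4).
Data: 16 successes in 22 trials. The binomial likelihood contributes p^16(1−p)^6, so the posterior is Beta(7+16, 3.4+6) = Beta(23, 9.4).
For Beta(a, b) with a, b > 1 the mode is (a−1)/(a+b−2) = 22/30.4 ≈ 0.724.

p̂_MAP = 0.724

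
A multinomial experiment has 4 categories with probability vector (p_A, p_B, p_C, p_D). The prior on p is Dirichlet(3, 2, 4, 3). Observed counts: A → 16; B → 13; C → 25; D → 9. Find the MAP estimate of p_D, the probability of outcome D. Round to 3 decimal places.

The posterior is Dirichlet(αᵢ + nᵢ) = Dirichlet(19, 15, 29, 12).
For a Dirichlet(a₁,…,a_K) with all aᵢ > 1, the mode has j-th component (aⱼ − 1)/(Σaᵢ − K).
Here Σaᵢ = 75 and K = 4, so p_D = (12 − 1)/(75 − 4) = 11/71 ≈ 0.155.

MAP estimate of p_D = 0.155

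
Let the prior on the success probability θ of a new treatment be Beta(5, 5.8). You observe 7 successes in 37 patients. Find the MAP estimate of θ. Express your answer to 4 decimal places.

Prior: Beta(5, 5.8).
Data: 7 successes in 37 trials. The binomial likelihood contributes θ^7(1−θ)^30, so the posterior is Beta(5+7, 5.8+30) = Beta(12, 35.8).
For Beta(a, b) with a, b > 1 the mode is (a−1)/(a+b−2) = 11/45.8 ≈ 0.2402.

θ̂_MAP = 0.2402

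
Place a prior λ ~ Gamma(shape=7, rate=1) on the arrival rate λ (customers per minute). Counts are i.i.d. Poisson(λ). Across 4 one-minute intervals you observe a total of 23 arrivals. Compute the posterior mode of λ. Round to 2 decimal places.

λ̂_MAP = 5.80

Σxᵢ = 23, n = 4.
Posterior ∝ λ^6e^(−1λ) · λ^23e^(−4λ) = λ^29e^(−5λ), i.e. Gamma(shape=30, rate=5).
The mode of a Gamma(a, b) with a ≥ 1 (shape–rate) is (a−1)/b = 29/5 ≈ 5.80.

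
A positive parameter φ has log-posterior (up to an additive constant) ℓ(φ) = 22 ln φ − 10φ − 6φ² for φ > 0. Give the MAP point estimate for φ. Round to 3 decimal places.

ℓ'(φ) = 22/φ − 10 − 12φ. Setting this to zero and multiplying by φ: 12φ² + 10φ − 22 = 0.
φ = (−10 + √(10² + 4·12·22)) / (2·12) = (−10 + √1156) / 24 = (−10 + 34)/24 = 1.
ℓ''(φ) = −22/φ² − 12 < 0, confirming a maximum.

φ̂_MAP = 1.000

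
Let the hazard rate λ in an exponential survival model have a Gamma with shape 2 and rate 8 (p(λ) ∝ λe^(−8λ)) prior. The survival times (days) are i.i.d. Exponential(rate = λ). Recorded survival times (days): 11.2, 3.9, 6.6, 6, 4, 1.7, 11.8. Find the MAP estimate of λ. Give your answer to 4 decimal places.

The Exponential(rate=λ) likelihood is ∝ λ^n e^(−λΣtᵢ). Here n = 7 and Σtᵢ = 11.2 + 3.9 + 6.6 + 6 + 4 + 1.7 + 11.8 = 45.2.
Posterior ∝ λe^(−8λ) · λ^7e^(−45.2λ) = λ^8e^(−53.2λ), i.e. Gamma(9, 53.2).
Mode = (a−1)/b = 8/53.2 ≈ 0.1504.

λ̂_MAP = 0.1504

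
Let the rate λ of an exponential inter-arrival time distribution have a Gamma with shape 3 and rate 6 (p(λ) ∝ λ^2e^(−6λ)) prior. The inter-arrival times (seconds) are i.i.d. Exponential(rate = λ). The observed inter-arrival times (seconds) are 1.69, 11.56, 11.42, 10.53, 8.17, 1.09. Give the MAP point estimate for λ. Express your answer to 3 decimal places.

λ̂_MAP = 0.159

The Exponential(rate=λ) likelihood is ∝ λ^n e^(−λΣtᵢ). Here n = 6 and Σtᵢ = 1.69 + 11.56 + 11.42 + 10.53 + 8.17 + 1.09 = 44.46.
Posterior ∝ λ^2e^(−6λ) · λ^6e^(−44.46λ) = λ^8e^(−50.46λ), i.e. Gamma(9, 50.46).
Mode = (a−1)/b = 8/50.46 ≈ 0.159.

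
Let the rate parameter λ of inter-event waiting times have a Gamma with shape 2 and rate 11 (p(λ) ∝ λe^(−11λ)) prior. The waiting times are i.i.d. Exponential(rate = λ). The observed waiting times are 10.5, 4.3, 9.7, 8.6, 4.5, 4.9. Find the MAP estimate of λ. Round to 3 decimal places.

λ̂_MAP = 0.131

The Exponential(rate=λ) likelihood is ∝ λ^n e^(−λΣtᵢ). Here n = 6 and Σtᵢ = 10.5 + 4.3 + 9.7 + 8.6 + 4.5 + 4.9 = 42.5.
Posterior ∝ λe^(−11λ) · λ^6e^(−42.5λ) = λ^7e^(−53.5λ), i.e. Gamma(8, 53.5).
Mode = (a−1)/b = 7/53.5 ≈ 0.131.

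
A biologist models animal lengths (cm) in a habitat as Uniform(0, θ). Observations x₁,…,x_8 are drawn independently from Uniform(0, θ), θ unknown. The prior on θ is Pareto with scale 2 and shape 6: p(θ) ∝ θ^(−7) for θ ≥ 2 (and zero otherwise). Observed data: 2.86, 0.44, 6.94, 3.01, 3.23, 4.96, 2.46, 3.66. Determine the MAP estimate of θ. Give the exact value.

θ̂_MAP = 6.94

The Uniform(0, θ) likelihood is θ^(−n) for θ ≥ max(xᵢ), zero otherwise. Here max(xᵢ) = 6.94.
Posterior ∝ θ^(−7) · θ^(−8) = θ^(−15) on θ ≥ max(2, 6.94) = 6.94.
This density is strictly decreasing in θ, so the posterior mode lies at the lower boundary of the support.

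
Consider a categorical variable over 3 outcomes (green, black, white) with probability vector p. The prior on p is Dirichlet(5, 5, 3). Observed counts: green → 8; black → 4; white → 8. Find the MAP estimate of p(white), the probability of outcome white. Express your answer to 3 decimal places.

The posterior is Dirichlet(αᵢ + nᵢ) = Dirichlet(13, 9, 11).
For a Dirichlet(a₁,…,a_K) with all aᵢ > 1, the mode has j-th component (aⱼ − 1)/(Σaᵢ − K).
Here Σaᵢ = 33 and K = 3, so p(white) = (11 − 1)/(33 − 3) = 10/30 ≈ 0.333.

MAP estimate of p(white) = 0.333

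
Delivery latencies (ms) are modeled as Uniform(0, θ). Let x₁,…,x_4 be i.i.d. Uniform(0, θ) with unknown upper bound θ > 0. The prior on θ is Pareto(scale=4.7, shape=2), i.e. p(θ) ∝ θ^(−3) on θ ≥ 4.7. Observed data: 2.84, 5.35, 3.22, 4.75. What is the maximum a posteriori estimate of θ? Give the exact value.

The Uniform(0, θ) likelihood is θ^(−n) for θ ≥ max(xᵢ), zero otherwise. Here max(xᵢ) = 5.35.
Posterior ∝ θ^(−3) · θ^(−4) = θ^(−7) on θ ≥ max(4.7, 5.35) = 5.35.
This density is strictly decreasing in θ, so the posterior mode lies at the lower boundary of the support.

θ̂_MAP = 5.35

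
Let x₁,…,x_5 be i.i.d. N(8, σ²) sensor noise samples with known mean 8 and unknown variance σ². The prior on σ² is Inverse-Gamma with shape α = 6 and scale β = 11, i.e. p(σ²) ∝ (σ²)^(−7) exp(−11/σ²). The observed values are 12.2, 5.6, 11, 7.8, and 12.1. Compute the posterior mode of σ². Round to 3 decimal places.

Sum of squared deviations about the known mean: SS = (12.2−8)² + (5.6−8)² + (11−8)² + (7.8−8)² + (12.1−8)² = 49.25.
The Normal likelihood contributes (σ²)^(−n/2) exp(−SS/(2σ²)), so the posterior is Inverse-Gamma(α + n/2, β + SS/2) = Inverse-Gamma(8.5, 35.625).
The mode of Inverse-Gamma(a, b) is b/(a+1) = 35.625/9.5 ≈ 3.750.

σ̂²_MAP = 3.750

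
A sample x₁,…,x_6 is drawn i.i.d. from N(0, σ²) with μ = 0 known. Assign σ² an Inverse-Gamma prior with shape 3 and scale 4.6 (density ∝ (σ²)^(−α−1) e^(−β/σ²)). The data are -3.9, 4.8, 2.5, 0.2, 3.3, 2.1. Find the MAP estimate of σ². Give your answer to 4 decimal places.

σ̂²_MAP = 4.9314

Sum of squared deviations about the known mean: SS = (-3.9−0)² + (4.8−0)² + (2.5−0)² + (0.2−0)² + (3.3−0)² + (2.1−0)² = 59.84.
The Normal likelihood contributes (σ²)^(−n/2) exp(−SS/(2σ²)), so the posterior is Inverse-Gamma(α + n/2, β + SS/2) = Inverse-Gamma(6, 34.52).
The mode of Inverse-Gamma(a, b) is b/(a+1) = 34.52/7 ≈ 4.9314.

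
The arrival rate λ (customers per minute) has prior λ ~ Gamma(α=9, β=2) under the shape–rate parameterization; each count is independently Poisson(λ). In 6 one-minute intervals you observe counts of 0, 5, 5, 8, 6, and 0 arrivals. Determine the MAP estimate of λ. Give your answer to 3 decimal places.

λ̂_MAP = 4.000

Σxᵢ = 0+5+5+8+6+0 = 24, with n = 6.
Posterior ∝ λ^8e^(−2λ) · λ^24e^(−6λ) = λ^32e^(−8λ), i.e. Gamma(shape=33, rate=8).
The mode of a Gamma(a, b) with a ≥ 1 (shape–rate) is (a−1)/b = 32/8 ≈ 4.000.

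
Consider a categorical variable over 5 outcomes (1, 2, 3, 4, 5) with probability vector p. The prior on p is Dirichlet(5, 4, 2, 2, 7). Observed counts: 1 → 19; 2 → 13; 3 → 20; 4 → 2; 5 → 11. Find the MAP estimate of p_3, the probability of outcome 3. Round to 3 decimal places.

The posterior is Dirichlet(αᵢ + nᵢ) = Dirichlet(24, 17, 22, 4, 18).
For a Dirichlet(a₁,…,a_K) with all aᵢ > 1, the mode has j-th component (aⱼ − 1)/(Σaᵢ − K).
Here Σaᵢ = 85 and K = 5, so p_3 = (22 − 1)/(85 − 5) = 21/80 ≈ 0.263.

MAP estimate: 0.263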